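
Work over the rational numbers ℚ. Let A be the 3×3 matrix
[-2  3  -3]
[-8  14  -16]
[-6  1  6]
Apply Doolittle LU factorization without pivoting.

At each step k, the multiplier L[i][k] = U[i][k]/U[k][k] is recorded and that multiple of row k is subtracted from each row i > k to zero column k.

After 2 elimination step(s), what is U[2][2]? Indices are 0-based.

U[2][2] = -1

k=0: U[0][0]=-2
  eliminate (1,0): mult=4, new row 1: (0, 2, -4); set L[1][0]=4
  eliminate (2,0): mult=3, new row 2: (0, -8, 15); set L[2][0]=3
k=1: U[1][1]=2
  eliminate (2,1): mult=-4, new row 2: (0, 0, -1); set L[2][1]=-4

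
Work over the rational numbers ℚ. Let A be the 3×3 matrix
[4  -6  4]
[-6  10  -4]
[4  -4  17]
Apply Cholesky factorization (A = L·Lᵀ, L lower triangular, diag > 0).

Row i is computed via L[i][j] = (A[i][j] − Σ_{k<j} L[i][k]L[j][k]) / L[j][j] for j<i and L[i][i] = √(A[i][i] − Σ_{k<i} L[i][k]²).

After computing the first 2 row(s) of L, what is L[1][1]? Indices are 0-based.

L[1][1] = 1

Step 1: L[0][0] = √(4) = 2.
  L[1][0] = (-6) / L[0][0] = -3.
Step 2: L[1][1] = √(1) = 1.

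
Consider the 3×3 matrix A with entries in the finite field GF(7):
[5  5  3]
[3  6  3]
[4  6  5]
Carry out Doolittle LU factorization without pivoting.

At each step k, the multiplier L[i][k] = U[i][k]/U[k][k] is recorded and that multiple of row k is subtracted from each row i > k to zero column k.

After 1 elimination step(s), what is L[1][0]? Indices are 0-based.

L[1][0] = 2

[col 0] pivot 5
  R1 -= 2*R0 → (0, 3, 4)  (L[1][0] := 2)
  R2 -= 5*R0 → (0, 2, 4)  (L[2][0] := 5)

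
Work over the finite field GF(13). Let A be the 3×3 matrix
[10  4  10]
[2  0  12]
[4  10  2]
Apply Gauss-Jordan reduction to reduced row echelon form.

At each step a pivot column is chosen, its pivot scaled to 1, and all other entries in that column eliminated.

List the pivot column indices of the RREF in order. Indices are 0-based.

pivot(0,0)=10: scale R0 → (1, 3, 1)
  clear (1,0): R1 −= (2)R0 → (0, 7, 10)
  clear (2,0): R2 −= (4)R0 → (0, 11, 11)
pivot(1,1)=7: scale R1 → (0, 1, 7)
  clear (0,1): R0 −= (3)R1 → (1, 0, 6)
  clear (2,1): R2 −= (11)R1 → (0, 0, 12)
pivot(2,2)=12: scale R2 → (0, 0, 1)
  clear (0,2): R0 −= (6)R2 → (1, 0, 0)
  clear (1,2): R1 −= (7)R2 → (0, 1, 0)

pivot columns: 0, 1, 2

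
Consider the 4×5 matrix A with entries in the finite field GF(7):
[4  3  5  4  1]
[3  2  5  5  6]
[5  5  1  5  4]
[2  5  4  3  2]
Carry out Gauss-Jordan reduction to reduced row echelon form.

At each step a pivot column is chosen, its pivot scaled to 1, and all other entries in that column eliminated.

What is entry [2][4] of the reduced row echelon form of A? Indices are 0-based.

M[2][4] = 1

pivot(0,0)=4: scale R0 → (1, 6, 3, 1, 2)
  clear (1,0): R1 −= (3)R0 → (0, 5, 3, 2, 0)
  clear (2,0): R2 −= (5)R0 → (0, 3, 0, 0, 1)
  clear (3,0): R3 −= (2)R0 → (0, 0, 5, 1, 5)
pivot(1,1)=5: scale R1 → (0, 1, 2, 6, 0)
  clear (0,1): R0 −= (6)R1 → (1, 0, 5, 0, 2)
  clear (2,1): R2 −= (3)R1 → (0, 0, 1, 3, 1)
pivot(2,2)=1: scale R2 → (0, 0, 1, 3, 1)
  clear (0,2): R0 −= (5)R2 → (1, 0, 0, 6, 4)
  clear (1,2): R1 −= (2)R2 → (0, 1, 0, 0, 5)
  clear (3,2): R3 −= (5)R2 → (0, 0, 0, 0, 0)
col 3: no nonzero at/below row 3; advance.
col 4: no nonzero at/below row 3; advance.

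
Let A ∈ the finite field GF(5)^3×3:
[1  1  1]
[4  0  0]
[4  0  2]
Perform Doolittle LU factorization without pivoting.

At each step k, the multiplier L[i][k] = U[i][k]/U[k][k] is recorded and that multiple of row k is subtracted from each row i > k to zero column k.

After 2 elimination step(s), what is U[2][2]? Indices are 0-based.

U[2][2] = 2

[col 0] pivot 1
  R1 -= 4*R0 → (0, 1, 1)  (L[1][0] := 4)
  R2 -= 4*R0 → (0, 1, 3)  (L[2][0] := 4)
[col 1] pivot 1
  R2 -= 1*R1 → (0, 0, 2)  (L[2][1] := 1)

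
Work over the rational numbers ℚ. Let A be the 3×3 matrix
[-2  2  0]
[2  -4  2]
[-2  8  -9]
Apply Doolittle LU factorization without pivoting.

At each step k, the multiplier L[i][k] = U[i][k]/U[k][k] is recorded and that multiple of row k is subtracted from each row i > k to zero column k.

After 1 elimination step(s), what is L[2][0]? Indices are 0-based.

L[2][0] = 1

Step 1: pivot at (0,0) is -2.
  row1 ← row1 − (-1)·row0  ⇒  L[1][0]=-1, U row1=(0, -2, 2)
  row2 ← row2 − (1)·row0  ⇒  L[2][0]=1, U row2=(0, 6, -9)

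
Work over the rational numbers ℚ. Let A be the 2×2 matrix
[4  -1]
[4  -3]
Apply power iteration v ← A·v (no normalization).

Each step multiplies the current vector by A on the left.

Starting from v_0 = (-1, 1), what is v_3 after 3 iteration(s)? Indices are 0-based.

v_0 = (-1, 1).
v_1 = A·v_0 = (-5, -7).
v_2 = A·v_1 = (-13, 1).
v_3 = A·v_2 = (-53, -55).

v_3 = (-53, -55)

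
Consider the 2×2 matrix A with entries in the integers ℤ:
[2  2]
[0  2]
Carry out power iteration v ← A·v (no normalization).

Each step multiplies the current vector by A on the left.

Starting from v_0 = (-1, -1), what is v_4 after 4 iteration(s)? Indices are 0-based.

v_0 = (-1, -1).
v_1 = A·v_0 = (-4, -2).
v_2 = A·v_1 = (-12, -4).
v_3 = A·v_2 = (-32, -8).
v_4 = A·v_3 = (-80, -16).

v_4 = (-80, -16)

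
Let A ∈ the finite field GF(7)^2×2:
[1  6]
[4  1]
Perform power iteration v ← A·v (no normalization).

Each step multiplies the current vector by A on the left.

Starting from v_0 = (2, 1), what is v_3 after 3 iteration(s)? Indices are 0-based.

v_0 = (2, 1).
v_1 = A·v_0 = (1, 2).
v_2 = A·v_1 = (6, 6).
v_3 = A·v_2 = (0, 2).

v_3 = (0, 2)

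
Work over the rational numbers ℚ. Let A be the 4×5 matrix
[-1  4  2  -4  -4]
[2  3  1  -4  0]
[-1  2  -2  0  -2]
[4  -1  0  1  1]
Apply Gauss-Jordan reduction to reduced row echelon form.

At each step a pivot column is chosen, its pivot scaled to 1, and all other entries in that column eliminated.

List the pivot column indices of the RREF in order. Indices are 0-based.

pivot(0,0)=-1: scale R0 → (1, -4, -2, 4, 4)
  clear (1,0): R1 −= (2)R0 → (0, 11, 5, -12, -8)
  clear (2,0): R2 −= (-1)R0 → (0, -2, -4, 4, 2)
  clear (3,0): R3 −= (4)R0 → (0, 15, 8, -15, -15)
pivot(1,1)=11: scale R1 → (0, 1, 5/11, -12/11, -8/11)
  clear (0,1): R0 −= (-4)R1 → (1, 0, -2/11, -4/11, 12/11)
  clear (2,1): R2 −= (-2)R1 → (0, 0, -34/11, 20/11, 6/11)
  clear (3,1): R3 −= (15)R1 → (0, 0, 13/11, 15/11, -45/11)
pivot(2,2)=-34/11: scale R2 → (0, 0, 1, -10/17, -3/17)
  clear (0,2): R0 −= (-2/11)R2 → (1, 0, 0, -8/17, 18/17)
  clear (1,2): R1 −= (5/11)R2 → (0, 1, 0, -14/17, -11/17)
  clear (3,2): R3 −= (13/11)R2 → (0, 0, 0, 35/17, -66/17)
pivot(3,3)=35/17: scale R3 → (0, 0, 0, 1, -66/35)
  clear (0,3): R0 −= (-8/17)R3 → (1, 0, 0, 0, 6/35)
  clear (1,3): R1 −= (-14/17)R3 → (0, 1, 0, 0, -11/5)
  clear (2,3): R2 −= (-10/17)R3 → (0, 0, 1, 0, -9/7)

pivot columns: 0, 1, 2, 3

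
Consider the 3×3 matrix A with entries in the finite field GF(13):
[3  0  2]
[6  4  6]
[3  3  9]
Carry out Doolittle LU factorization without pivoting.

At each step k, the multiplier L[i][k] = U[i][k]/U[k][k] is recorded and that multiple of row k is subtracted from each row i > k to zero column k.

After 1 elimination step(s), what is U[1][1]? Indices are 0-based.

U[1][1] = 4

[col 0] pivot 3
  R1 -= 2*R0 → (0, 4, 2)  (L[1][0] := 2)
  R2 -= 1*R0 → (0, 3, 7)  (L[2][0] := 1)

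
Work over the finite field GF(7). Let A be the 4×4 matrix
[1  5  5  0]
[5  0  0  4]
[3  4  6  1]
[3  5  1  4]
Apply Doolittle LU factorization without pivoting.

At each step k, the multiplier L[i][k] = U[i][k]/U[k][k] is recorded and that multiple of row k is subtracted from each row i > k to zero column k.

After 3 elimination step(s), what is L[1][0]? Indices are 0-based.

L[1][0] = 5

k=0: U[0][0]=1
  eliminate (1,0): mult=5, new row 1: (0, 3, 3, 4); set L[1][0]=5
  eliminate (2,0): mult=3, new row 2: (0, 3, 5, 1); set L[2][0]=3
  eliminate (3,0): mult=3, new row 3: (0, 4, 0, 4); set L[3][0]=3
k=1: U[1][1]=3
  eliminate (2,1): mult=1, new row 2: (0, 0, 2, 4); set L[2][1]=1
  eliminate (3,1): mult=6, new row 3: (0, 0, 3, 1); set L[3][1]=6
k=2: U[2][2]=2
  eliminate (3,2): mult=5, new row 3: (0, 0, 0, 2); set L[3][2]=5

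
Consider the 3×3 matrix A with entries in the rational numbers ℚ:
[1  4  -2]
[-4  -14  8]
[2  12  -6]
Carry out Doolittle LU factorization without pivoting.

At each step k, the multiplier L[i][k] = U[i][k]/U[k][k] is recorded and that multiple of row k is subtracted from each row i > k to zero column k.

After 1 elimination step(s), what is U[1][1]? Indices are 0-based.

U[1][1] = 2

[col 0] pivot 1
  R1 -= -4*R0 → (0, 2, 0)  (L[1][0] := -4)
  R2 -= 2*R0 → (0, 4, -2)  (L[2][0] := 2)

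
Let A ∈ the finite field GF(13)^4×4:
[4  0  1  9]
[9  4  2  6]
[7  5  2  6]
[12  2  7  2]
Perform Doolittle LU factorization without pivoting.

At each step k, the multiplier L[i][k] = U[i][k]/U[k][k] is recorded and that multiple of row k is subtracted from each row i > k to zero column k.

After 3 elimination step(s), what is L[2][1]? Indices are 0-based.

[col 0] pivot 4
  R1 -= 12*R0 → (0, 4, 3, 2)  (L[1][0] := 12)
  R2 -= 5*R0 → (0, 5, 10, 0)  (L[2][0] := 5)
  R3 -= 3*R0 → (0, 2, 4, 1)  (L[3][0] := 3)
[col 1] pivot 4
  R2 -= 11*R1 → (0, 0, 3, 4)  (L[2][1] := 11)
  R3 -= 7*R1 → (0, 0, 9, 0)  (L[3][1] := 7)
[col 2] pivot 3
  R3 -= 3*R2 → (0, 0, 0, 1)  (L[3][2] := 3)

L[2][1] = 11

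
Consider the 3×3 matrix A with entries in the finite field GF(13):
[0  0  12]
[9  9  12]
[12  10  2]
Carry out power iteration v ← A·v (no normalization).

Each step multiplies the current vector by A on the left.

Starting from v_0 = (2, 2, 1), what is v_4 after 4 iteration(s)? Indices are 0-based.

v_4 = (4, 4, 3)

v_0 = (2, 2, 1).
v_1 = A·v_0 = (12, 9, 7).
v_2 = A·v_1 = (6, 0, 1).
v_3 = A·v_2 = (12, 1, 9).
v_4 = A·v_3 = (4, 4, 3).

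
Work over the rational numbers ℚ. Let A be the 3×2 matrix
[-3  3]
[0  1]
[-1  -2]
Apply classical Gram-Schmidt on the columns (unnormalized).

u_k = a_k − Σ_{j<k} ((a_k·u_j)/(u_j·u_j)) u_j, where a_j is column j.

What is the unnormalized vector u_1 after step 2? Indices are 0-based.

u_1 = (9/10, 1, -27/10)

Step 1: u_0 = a_0 = (-3, 0, -1).
Step 2: u_1 = a_1 − (-7/10)·u_0 = (9/10, 1, -27/10).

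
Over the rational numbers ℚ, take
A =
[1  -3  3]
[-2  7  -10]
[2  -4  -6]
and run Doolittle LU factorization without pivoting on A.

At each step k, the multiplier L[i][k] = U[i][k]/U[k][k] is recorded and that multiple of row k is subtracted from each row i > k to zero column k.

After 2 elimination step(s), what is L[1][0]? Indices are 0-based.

Step 1: pivot at (0,0) is 1.
  row1 ← row1 − (-2)·row0  ⇒  L[1][0]=-2, U row1=(0, 1, -4)
  row2 ← row2 − (2)·row0  ⇒  L[2][0]=2, U row2=(0, 2, -12)
Step 2: pivot at (1,1) is 1.
  row2 ← row2 − (2)·row1  ⇒  L[2][1]=2, U row2=(0, 0, -4)

L[1][0] = -2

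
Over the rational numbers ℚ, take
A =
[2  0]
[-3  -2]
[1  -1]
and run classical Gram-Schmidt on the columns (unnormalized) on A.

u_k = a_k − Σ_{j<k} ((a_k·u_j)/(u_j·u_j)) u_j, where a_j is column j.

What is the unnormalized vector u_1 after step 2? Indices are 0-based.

Step 1: u_0 = a_0 = (2, -3, 1).
Step 2: u_1 = a_1 − (5/14)·u_0 = (-5/7, -13/14, -19/14).

u_1 = (-5/7, -13/14, -19/14)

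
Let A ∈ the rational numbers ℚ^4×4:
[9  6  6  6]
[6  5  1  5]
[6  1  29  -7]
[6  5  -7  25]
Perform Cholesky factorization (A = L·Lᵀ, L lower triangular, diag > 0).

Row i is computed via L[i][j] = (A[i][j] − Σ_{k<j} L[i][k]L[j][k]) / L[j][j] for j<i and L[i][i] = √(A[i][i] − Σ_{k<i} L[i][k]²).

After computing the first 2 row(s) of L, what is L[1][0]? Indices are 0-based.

L[1][0] = 2

Step 1: L[0][0] = √(9) = 3.
  L[1][0] = (6) / L[0][0] = 2.
Step 2: L[1][1] = √(1) = 1.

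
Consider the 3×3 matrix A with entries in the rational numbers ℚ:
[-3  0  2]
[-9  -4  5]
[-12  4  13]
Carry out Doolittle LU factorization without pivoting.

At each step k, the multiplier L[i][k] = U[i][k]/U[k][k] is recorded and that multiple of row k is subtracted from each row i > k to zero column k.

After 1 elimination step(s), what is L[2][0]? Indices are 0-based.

k=0: U[0][0]=-3
  eliminate (1,0): mult=3, new row 1: (0, -4, -1); set L[1][0]=3
  eliminate (2,0): mult=4, new row 2: (0, 4, 5); set L[2][0]=4

L[2][0] = 4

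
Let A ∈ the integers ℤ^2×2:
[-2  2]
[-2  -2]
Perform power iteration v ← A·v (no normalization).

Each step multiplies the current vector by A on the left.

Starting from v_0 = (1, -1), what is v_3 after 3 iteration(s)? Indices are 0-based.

v_0 = (1, -1).
v_1 = A·v_0 = (-4, 0).
v_2 = A·v_1 = (8, 8).
v_3 = A·v_2 = (0, -32).

v_3 = (0, -32)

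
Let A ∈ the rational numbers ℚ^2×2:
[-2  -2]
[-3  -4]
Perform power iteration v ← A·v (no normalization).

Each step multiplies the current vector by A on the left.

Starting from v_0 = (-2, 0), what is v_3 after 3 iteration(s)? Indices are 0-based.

v_3 = (112, 204)

v_0 = (-2, 0).
v_1 = A·v_0 = (4, 6).
v_2 = A·v_1 = (-20, -36).
v_3 = A·v_2 = (112, 204).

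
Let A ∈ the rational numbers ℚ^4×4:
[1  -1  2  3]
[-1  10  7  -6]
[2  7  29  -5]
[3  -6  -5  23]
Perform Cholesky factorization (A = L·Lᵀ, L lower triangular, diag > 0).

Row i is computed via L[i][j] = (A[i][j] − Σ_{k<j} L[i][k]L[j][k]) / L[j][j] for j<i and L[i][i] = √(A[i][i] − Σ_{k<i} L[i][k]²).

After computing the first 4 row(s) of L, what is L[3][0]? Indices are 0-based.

Step 1: L[0][0] = √(1) = 1.
  L[1][0] = (-1) / L[0][0] = -1.
Step 2: L[1][1] = √(9) = 3.
  L[2][0] = (2) / L[0][0] = 2.
  L[2][1] = (9) / L[1][1] = 3.
Step 3: L[2][2] = √(16) = 4.
  L[3][0] = (3) / L[0][0] = 3.
  L[3][1] = (-3) / L[1][1] = -1.
  L[3][2] = (-8) / L[2][2] = -2.
Step 4: L[3][3] = √(9) = 3.

L[3][0] = 3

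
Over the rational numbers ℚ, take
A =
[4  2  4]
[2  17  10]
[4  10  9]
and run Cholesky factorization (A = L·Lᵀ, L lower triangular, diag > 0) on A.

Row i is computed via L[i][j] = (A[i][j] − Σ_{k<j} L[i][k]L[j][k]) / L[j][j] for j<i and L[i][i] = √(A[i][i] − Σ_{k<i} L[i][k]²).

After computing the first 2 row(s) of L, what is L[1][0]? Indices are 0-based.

L[1][0] = 1

Step 1: L[0][0] = √(4) = 2.
  L[1][0] = (2) / L[0][0] = 1.
Step 2: L[1][1] = √(16) = 4.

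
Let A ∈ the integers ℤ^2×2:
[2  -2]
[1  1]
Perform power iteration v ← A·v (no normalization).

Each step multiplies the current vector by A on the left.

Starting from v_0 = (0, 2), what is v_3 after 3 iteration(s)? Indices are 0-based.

v_3 = (-20, -14)

v_0 = (0, 2).
v_1 = A·v_0 = (-4, 2).
v_2 = A·v_1 = (-12, -2).
v_3 = A·v_2 = (-20, -14).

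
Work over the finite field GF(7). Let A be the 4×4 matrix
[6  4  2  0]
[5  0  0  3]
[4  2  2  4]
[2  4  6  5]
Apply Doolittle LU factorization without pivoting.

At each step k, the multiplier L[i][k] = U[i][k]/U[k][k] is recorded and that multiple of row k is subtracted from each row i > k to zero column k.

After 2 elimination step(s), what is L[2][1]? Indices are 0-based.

L[2][1] = 3

k=0: U[0][0]=6
  eliminate (1,0): mult=2, new row 1: (0, 6, 3, 3); set L[1][0]=2
  eliminate (2,0): mult=3, new row 2: (0, 4, 3, 4); set L[2][0]=3
  eliminate (3,0): mult=5, new row 3: (0, 5, 3, 5); set L[3][0]=5
k=1: U[1][1]=6
  eliminate (2,1): mult=3, new row 2: (0, 0, 1, 2); set L[2][1]=3
  eliminate (3,1): mult=2, new row 3: (0, 0, 4, 6); set L[3][1]=2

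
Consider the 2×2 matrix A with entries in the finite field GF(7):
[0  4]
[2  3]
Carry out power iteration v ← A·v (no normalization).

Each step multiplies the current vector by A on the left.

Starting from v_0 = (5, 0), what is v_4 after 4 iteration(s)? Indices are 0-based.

v_4 = (1, 1)

v_0 = (5, 0).
v_1 = A·v_0 = (0, 3).
v_2 = A·v_1 = (5, 2).
v_3 = A·v_2 = (1, 2).
v_4 = A·v_3 = (1, 1).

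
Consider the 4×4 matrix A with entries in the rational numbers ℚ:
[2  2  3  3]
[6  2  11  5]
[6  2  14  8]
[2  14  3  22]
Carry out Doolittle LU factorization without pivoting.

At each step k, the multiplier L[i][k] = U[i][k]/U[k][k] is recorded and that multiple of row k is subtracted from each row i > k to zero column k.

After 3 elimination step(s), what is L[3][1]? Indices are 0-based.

Step 1: pivot at (0,0) is 2.
  row1 ← row1 − (3)·row0  ⇒  L[1][0]=3, U row1=(0, -4, 2, -4)
  row2 ← row2 − (3)·row0  ⇒  L[2][0]=3, U row2=(0, -4, 5, -1)
  row3 ← row3 − (1)·row0  ⇒  L[3][0]=1, U row3=(0, 12, 0, 19)
Step 2: pivot at (1,1) is -4.
  row2 ← row2 − (1)·row1  ⇒  L[2][1]=1, U row2=(0, 0, 3, 3)
  row3 ← row3 − (-3)·row1  ⇒  L[3][1]=-3, U row3=(0, 0, 6, 7)
Step 3: pivot at (2,2) is 3.
  row3 ← row3 − (2)·row2  ⇒  L[3][2]=2, U row3=(0, 0, 0, 1)

L[3][1] = -3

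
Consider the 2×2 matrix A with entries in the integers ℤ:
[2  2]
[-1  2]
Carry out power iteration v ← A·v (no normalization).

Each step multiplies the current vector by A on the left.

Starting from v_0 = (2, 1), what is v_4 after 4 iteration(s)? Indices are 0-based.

v_4 = (-24, -60)

v_0 = (2, 1).
v_1 = A·v_0 = (6, 0).
v_2 = A·v_1 = (12, -6).
v_3 = A·v_2 = (12, -24).
v_4 = A·v_3 = (-24, -60).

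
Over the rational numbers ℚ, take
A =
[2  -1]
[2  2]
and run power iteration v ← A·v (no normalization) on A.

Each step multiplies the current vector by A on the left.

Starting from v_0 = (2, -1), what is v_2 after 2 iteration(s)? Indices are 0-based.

v_0 = (2, -1).
v_1 = A·v_0 = (5, 2).
v_2 = A·v_1 = (8, 14).

v_2 = (8, 14)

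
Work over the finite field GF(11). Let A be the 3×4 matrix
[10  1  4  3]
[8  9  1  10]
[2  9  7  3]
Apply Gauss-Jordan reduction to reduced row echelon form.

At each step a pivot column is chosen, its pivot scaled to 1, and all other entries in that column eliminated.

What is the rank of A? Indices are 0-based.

rank = 3

step 1: normalize row 0 (÷10) = (1, 10, 7, 8)
  row 1: subtract 8×row0 = (0, 6, 0, 1)
  row 2: subtract 2×row0 = (0, 0, 4, 9)
step 2: normalize row 1 (÷6) = (0, 1, 0, 2)
  row 0: subtract 10×row1 = (1, 0, 7, 10)
step 3: normalize row 2 (÷4) = (0, 0, 1, 5)
  row 0: subtract 7×row2 = (1, 0, 0, 8)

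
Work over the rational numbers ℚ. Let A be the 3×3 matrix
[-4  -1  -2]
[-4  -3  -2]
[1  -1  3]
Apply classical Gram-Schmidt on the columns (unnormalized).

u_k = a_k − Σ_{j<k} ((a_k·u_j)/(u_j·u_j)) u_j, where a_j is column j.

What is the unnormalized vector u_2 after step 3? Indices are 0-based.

u_2 = (70/69, -50/69, 80/69)

Step 1: u_0 = a_0 = (-4, -4, 1).
Step 2: u_1 = a_1 − (5/11)·u_0 = (9/11, -13/11, -16/11).
Step 3: u_2 = a_2 − (19/33)·u_0 − (-20/23)·u_1 = (70/69, -50/69, 80/69).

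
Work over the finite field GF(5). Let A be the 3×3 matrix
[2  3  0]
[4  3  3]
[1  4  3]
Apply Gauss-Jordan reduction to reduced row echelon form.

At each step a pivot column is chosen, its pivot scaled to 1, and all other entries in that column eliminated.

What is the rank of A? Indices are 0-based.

pivot(0,0)=2: scale R0 → (1, 4, 0)
  clear (1,0): R1 −= (4)R0 → (0, 2, 3)
  clear (2,0): R2 −= (1)R0 → (0, 0, 3)
pivot(1,1)=2: scale R1 → (0, 1, 4)
  clear (0,1): R0 −= (4)R1 → (1, 0, 4)
pivot(2,2)=3: scale R2 → (0, 0, 1)
  clear (0,2): R0 −= (4)R2 → (1, 0, 0)
  clear (1,2): R1 −= (4)R2 → (0, 1, 0)

rank = 3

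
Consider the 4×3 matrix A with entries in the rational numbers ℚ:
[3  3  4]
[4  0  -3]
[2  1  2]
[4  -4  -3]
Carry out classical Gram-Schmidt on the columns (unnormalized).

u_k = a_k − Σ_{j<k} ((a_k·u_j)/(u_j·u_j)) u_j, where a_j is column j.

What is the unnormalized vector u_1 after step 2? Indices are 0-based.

u_1 = (10/3, 4/9, 11/9, -32/9)

Step 1: u_0 = a_0 = (3, 4, 2, 4).
Step 2: u_1 = a_1 − (-1/9)·u_0 = (10/3, 4/9, 11/9, -32/9).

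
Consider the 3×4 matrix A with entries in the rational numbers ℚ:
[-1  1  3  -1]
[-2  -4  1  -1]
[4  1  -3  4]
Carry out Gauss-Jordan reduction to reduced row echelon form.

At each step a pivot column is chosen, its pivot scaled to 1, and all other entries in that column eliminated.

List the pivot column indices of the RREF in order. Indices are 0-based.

pivot(0,0)=-1: scale R0 → (1, -1, -3, 1)
  clear (1,0): R1 −= (-2)R0 → (0, -6, -5, 1)
  clear (2,0): R2 −= (4)R0 → (0, 5, 9, 0)
pivot(1,1)=-6: scale R1 → (0, 1, 5/6, -1/6)
  clear (0,1): R0 −= (-1)R1 → (1, 0, -13/6, 5/6)
  clear (2,1): R2 −= (5)R1 → (0, 0, 29/6, 5/6)
pivot(2,2)=29/6: scale R2 → (0, 0, 1, 5/29)
  clear (0,2): R0 −= (-13/6)R2 → (1, 0, 0, 35/29)
  clear (1,2): R1 −= (5/6)R2 → (0, 1, 0, -9/29)

pivot columns: 0, 1, 2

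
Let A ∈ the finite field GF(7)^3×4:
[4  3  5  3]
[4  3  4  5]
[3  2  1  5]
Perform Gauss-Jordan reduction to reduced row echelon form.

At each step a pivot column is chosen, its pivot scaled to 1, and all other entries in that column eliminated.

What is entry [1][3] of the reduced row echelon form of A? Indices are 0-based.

M[1][3] = 4

[1] R0 /= 4  ⇒  (1, 6, 3, 6)
     R1 -= 4·R0  ⇒  (0, 0, 6, 2)
     R2 -= 3·R0  ⇒  (0, 5, 6, 1)
[2] R1 <-> R2
[2] R1 /= 5  ⇒  (0, 1, 4, 3)
     R0 -= 6·R1  ⇒  (1, 0, 0, 2)
[3] R2 /= 6  ⇒  (0, 0, 1, 5)
     R1 -= 4·R2  ⇒  (0, 1, 0, 4)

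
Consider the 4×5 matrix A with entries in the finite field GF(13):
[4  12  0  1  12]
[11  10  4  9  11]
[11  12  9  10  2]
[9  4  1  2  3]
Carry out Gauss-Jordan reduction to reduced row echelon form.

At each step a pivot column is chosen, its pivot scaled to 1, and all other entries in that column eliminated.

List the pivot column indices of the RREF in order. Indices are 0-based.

pivot columns: 0, 1, 2, 3

step 1: normalize row 0 (÷4) = (1, 3, 0, 10, 3)
  row 1: subtract 11×row0 = (0, 3, 4, 3, 4)
  row 2: subtract 11×row0 = (0, 5, 9, 4, 8)
  row 3: subtract 9×row0 = (0, 3, 1, 3, 2)
step 2: normalize row 1 (÷3) = (0, 1, 10, 1, 10)
  row 0: subtract 3×row1 = (1, 0, 9, 7, 12)
  row 2: subtract 5×row1 = (0, 0, 11, 12, 10)
  row 3: subtract 3×row1 = (0, 0, 10, 0, 11)
step 3: normalize row 2 (÷11) = (0, 0, 1, 7, 8)
  row 0: subtract 9×row2 = (1, 0, 0, 9, 5)
  row 1: subtract 10×row2 = (0, 1, 0, 9, 8)
  row 3: subtract 10×row2 = (0, 0, 0, 8, 9)
step 4: normalize row 3 (÷8) = (0, 0, 0, 1, 6)
  row 0: subtract 9×row3 = (1, 0, 0, 0, 3)
  row 1: subtract 9×row3 = (0, 1, 0, 0, 6)
  row 2: subtract 7×row3 = (0, 0, 1, 0, 5)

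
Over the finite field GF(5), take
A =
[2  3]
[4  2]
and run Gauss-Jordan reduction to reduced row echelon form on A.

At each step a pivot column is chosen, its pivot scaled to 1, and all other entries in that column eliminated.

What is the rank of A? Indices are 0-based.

rank = 2

step 1: normalize row 0 (÷2) = (1, 4)
  row 1: subtract 4×row0 = (0, 1)
step 2: normalize row 1 (÷1) = (0, 1)
  row 0: subtract 4×row1 = (1, 0)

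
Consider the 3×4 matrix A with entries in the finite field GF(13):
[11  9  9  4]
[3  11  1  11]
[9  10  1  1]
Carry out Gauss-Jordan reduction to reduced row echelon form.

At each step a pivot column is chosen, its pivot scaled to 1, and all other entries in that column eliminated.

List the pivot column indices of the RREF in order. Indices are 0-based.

pivot columns: 0, 1, 2

[1] R0 /= 11  ⇒  (1, 2, 2, 11)
     R1 -= 3·R0  ⇒  (0, 5, 8, 4)
     R2 -= 9·R0  ⇒  (0, 5, 9, 6)
[2] R1 /= 5  ⇒  (0, 1, 12, 6)
     R0 -= 2·R1  ⇒  (1, 0, 4, 12)
     R2 -= 5·R1  ⇒  (0, 0, 1, 2)
[3] R2 /= 1  ⇒  (0, 0, 1, 2)
     R0 -= 4·R2  ⇒  (1, 0, 0, 4)
     R1 -= 12·R2  ⇒  (0, 1, 0, 8)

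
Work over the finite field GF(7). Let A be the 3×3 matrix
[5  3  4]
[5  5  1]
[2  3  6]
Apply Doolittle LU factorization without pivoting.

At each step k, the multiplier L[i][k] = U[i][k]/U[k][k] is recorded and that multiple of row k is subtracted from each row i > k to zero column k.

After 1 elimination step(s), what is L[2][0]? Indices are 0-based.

k=0: U[0][0]=5
  eliminate (1,0): mult=1, new row 1: (0, 2, 4); set L[1][0]=1
  eliminate (2,0): mult=6, new row 2: (0, 6, 3); set L[2][0]=6

L[2][0] = 6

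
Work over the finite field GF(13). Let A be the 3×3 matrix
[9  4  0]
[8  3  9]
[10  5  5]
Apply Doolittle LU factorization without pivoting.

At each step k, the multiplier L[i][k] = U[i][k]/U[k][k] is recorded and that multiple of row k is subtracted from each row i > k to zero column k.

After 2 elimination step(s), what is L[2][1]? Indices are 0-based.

k=0: U[0][0]=9
  eliminate (1,0): mult=11, new row 1: (0, 11, 9); set L[1][0]=11
  eliminate (2,0): mult=4, new row 2: (0, 2, 5); set L[2][0]=4
k=1: U[1][1]=11
  eliminate (2,1): mult=12, new row 2: (0, 0, 1); set L[2][1]=12

L[2][1] = 12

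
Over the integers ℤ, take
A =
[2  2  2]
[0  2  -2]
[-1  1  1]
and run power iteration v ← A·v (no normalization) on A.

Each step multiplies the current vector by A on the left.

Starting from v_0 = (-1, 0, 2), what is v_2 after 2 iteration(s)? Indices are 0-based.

v_2 = (2, -14, -3)

v_0 = (-1, 0, 2).
v_1 = A·v_0 = (2, -4, 3).
v_2 = A·v_1 = (2, -14, -3).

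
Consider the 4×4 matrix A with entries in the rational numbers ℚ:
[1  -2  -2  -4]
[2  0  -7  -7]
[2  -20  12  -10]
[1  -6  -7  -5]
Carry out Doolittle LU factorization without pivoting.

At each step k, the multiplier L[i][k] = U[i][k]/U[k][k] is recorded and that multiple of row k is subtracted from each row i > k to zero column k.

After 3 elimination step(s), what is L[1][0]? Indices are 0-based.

Step 1: pivot at (0,0) is 1.
  row1 ← row1 − (2)·row0  ⇒  L[1][0]=2, U row1=(0, 4, -3, 1)
  row2 ← row2 − (2)·row0  ⇒  L[2][0]=2, U row2=(0, -16, 16, -2)
  row3 ← row3 − (1)·row0  ⇒  L[3][0]=1, U row3=(0, -4, -5, -1)
Step 2: pivot at (1,1) is 4.
  row2 ← row2 − (-4)·row1  ⇒  L[2][1]=-4, U row2=(0, 0, 4, 2)
  row3 ← row3 − (-1)·row1  ⇒  L[3][1]=-1, U row3=(0, 0, -8, 0)
Step 3: pivot at (2,2) is 4.
  row3 ← row3 − (-2)·row2  ⇒  L[3][2]=-2, U row3=(0, 0, 0, 4)

L[1][0] = 2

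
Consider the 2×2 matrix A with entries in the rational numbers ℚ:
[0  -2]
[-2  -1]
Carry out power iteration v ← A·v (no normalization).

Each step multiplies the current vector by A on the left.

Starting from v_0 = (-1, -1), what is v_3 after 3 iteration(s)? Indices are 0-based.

v_0 = (-1, -1).
v_1 = A·v_0 = (2, 3).
v_2 = A·v_1 = (-6, -7).
v_3 = A·v_2 = (14, 19).

v_3 = (14, 19)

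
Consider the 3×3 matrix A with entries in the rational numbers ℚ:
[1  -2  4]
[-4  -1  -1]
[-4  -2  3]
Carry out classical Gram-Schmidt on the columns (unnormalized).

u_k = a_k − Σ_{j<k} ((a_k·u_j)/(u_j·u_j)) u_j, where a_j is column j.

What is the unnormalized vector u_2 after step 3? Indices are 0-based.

Step 1: u_0 = a_0 = (1, -4, -4).
Step 2: u_1 = a_1 − (10/33)·u_0 = (-76/33, 7/33, -26/33).
Step 3: u_2 = a_2 − (-4/33)·u_0 − (-389/197)·u_1 = (-84/197, -210/197, 189/197).

u_2 = (-84/197, -210/197, 189/197)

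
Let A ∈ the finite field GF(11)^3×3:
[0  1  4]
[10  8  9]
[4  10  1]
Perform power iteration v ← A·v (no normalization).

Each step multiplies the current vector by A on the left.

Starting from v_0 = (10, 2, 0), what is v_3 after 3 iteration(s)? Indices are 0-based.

v_3 = (9, 6, 9)

v_0 = (10, 2, 0).
v_1 = A·v_0 = (2, 6, 5).
v_2 = A·v_1 = (4, 3, 7).
v_3 = A·v_2 = (9, 6, 9).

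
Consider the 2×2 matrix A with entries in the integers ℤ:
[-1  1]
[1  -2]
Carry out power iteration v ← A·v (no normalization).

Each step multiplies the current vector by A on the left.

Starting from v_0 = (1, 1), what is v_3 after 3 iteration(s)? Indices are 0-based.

v_0 = (1, 1).
v_1 = A·v_0 = (0, -1).
v_2 = A·v_1 = (-1, 2).
v_3 = A·v_2 = (3, -5).

v_3 = (3, -5)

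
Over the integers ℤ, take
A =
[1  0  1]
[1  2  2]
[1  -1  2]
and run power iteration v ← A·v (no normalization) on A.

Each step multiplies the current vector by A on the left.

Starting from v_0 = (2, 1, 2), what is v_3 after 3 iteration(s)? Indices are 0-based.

v_3 = (15, 81, -9)

v_0 = (2, 1, 2).
v_1 = A·v_0 = (4, 8, 5).
v_2 = A·v_1 = (9, 30, 6).
v_3 = A·v_2 = (15, 81, -9).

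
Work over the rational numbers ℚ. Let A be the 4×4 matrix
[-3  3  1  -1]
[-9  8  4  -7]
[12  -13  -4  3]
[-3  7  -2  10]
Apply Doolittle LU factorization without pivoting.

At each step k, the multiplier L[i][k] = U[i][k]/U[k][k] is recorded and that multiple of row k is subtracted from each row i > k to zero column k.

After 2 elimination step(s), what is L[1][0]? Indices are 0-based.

k=0: U[0][0]=-3
  eliminate (1,0): mult=3, new row 1: (0, -1, 1, -4); set L[1][0]=3
  eliminate (2,0): mult=-4, new row 2: (0, -1, 0, -1); set L[2][0]=-4
  eliminate (3,0): mult=1, new row 3: (0, 4, -3, 11); set L[3][0]=1
k=1: U[1][1]=-1
  eliminate (2,1): mult=1, new row 2: (0, 0, -1, 3); set L[2][1]=1
  eliminate (3,1): mult=-4, new row 3: (0, 0, 1, -5); set L[3][1]=-4

L[1][0] = 3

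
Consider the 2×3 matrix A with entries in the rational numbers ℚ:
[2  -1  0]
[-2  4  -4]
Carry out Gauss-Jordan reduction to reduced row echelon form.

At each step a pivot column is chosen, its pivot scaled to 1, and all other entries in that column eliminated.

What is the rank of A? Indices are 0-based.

step 1: normalize row 0 (÷2) = (1, -1/2, 0)
  row 1: subtract -2×row0 = (0, 3, -4)
step 2: normalize row 1 (÷3) = (0, 1, -4/3)
  row 0: subtract -1/2×row1 = (1, 0, -2/3)

rank = 2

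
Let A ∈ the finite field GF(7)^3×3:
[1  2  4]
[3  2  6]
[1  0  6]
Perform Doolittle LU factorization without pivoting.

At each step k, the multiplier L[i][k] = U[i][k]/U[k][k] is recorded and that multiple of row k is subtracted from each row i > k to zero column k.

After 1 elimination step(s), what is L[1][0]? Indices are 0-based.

k=0: U[0][0]=1
  eliminate (1,0): mult=3, new row 1: (0, 3, 1); set L[1][0]=3
  eliminate (2,0): mult=1, new row 2: (0, 5, 2); set L[2][0]=1

L[1][0] = 3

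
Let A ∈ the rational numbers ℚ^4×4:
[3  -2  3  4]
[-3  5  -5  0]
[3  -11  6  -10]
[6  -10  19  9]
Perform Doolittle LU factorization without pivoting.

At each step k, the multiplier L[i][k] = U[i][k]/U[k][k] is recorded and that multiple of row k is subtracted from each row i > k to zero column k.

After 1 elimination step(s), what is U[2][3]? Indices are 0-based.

U[2][3] = -14

[col 0] pivot 3
  R1 -= -1*R0 → (0, 3, -2, 4)  (L[1][0] := -1)
  R2 -= 1*R0 → (0, -9, 3, -14)  (L[2][0] := 1)
  R3 -= 2*R0 → (0, -6, 13, 1)  (L[3][0] := 2)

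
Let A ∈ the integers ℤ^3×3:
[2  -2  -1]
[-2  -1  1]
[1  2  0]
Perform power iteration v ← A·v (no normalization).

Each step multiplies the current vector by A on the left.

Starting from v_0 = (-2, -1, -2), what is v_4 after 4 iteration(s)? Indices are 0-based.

v_4 = (-10, -41, 38)

v_0 = (-2, -1, -2).
v_1 = A·v_0 = (0, 3, -4).
v_2 = A·v_1 = (-2, -7, 6).
v_3 = A·v_2 = (4, 17, -16).
v_4 = A·v_3 = (-10, -41, 38).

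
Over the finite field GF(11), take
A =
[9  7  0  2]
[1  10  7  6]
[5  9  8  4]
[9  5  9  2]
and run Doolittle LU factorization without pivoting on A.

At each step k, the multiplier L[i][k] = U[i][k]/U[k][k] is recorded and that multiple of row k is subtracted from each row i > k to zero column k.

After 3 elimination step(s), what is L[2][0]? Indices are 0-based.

Step 1: pivot at (0,0) is 9.
  row1 ← row1 − (5)·row0  ⇒  L[1][0]=5, U row1=(0, 8, 7, 7)
  row2 ← row2 − (3)·row0  ⇒  L[2][0]=3, U row2=(0, 10, 8, 9)
  row3 ← row3 − (1)·row0  ⇒  L[3][0]=1, U row3=(0, 9, 9, 0)
Step 2: pivot at (1,1) is 8.
  row2 ← row2 − (4)·row1  ⇒  L[2][1]=4, U row2=(0, 0, 2, 3)
  row3 ← row3 − (8)·row1  ⇒  L[3][1]=8, U row3=(0, 0, 8, 10)
Step 3: pivot at (2,2) is 2.
  row3 ← row3 − (4)·row2  ⇒  L[3][2]=4, U row3=(0, 0, 0, 9)

L[2][0] = 3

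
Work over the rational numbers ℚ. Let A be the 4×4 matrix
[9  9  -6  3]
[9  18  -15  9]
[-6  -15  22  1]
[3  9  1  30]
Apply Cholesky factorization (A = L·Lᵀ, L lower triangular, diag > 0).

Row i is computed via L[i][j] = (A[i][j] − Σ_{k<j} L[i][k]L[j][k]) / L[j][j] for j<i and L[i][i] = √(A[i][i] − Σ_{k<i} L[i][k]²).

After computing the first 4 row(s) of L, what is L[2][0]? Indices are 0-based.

L[2][0] = -2

Step 1: L[0][0] = √(9) = 3.
  L[1][0] = (9) / L[0][0] = 3.
Step 2: L[1][1] = √(9) = 3.
  L[2][0] = (-6) / L[0][0] = -2.
  L[2][1] = (-9) / L[1][1] = -3.
Step 3: L[2][2] = √(9) = 3.
  L[3][0] = (3) / L[0][0] = 1.
  L[3][1] = (6) / L[1][1] = 2.
  L[3][2] = (9) / L[2][2] = 3.
Step 4: L[3][3] = √(16) = 4.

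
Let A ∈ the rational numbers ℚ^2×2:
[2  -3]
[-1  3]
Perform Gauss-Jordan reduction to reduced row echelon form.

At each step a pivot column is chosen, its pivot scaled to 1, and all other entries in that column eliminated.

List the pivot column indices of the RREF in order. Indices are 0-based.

pivot columns: 0, 1

pivot(0,0)=2: scale R0 → (1, -3/2)
  clear (1,0): R1 −= (-1)R0 → (0, 3/2)
pivot(1,1)=3/2: scale R1 → (0, 1)
  clear (0,1): R0 −= (-3/2)R1 → (1, 0)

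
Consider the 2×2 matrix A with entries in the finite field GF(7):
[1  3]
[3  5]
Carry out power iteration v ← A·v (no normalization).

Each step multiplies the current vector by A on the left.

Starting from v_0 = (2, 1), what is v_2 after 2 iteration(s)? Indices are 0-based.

v_2 = (3, 0)

v_0 = (2, 1).
v_1 = A·v_0 = (5, 4).
v_2 = A·v_1 = (3, 0).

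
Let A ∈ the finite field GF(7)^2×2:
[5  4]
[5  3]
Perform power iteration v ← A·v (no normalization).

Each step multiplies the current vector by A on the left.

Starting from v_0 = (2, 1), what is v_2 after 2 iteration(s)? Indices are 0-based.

v_0 = (2, 1).
v_1 = A·v_0 = (0, 6).
v_2 = A·v_1 = (3, 4).

v_2 = (3, 4)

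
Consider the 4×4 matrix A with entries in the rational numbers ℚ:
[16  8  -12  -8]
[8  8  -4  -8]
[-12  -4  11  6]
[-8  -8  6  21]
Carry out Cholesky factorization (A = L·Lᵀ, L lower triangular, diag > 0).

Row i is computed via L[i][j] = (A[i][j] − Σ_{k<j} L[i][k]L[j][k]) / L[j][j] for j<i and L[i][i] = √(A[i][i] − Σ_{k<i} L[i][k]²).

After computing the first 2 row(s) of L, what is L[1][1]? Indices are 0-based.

Step 1: L[0][0] = √(16) = 4.
  L[1][0] = (8) / L[0][0] = 2.
Step 2: L[1][1] = √(4) = 2.

L[1][1] = 2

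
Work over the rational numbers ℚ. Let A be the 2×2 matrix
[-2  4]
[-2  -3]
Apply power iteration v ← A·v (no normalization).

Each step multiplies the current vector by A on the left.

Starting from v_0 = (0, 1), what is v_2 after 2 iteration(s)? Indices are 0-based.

v_2 = (-20, 1)

v_0 = (0, 1).
v_1 = A·v_0 = (4, -3).
v_2 = A·v_1 = (-20, 1).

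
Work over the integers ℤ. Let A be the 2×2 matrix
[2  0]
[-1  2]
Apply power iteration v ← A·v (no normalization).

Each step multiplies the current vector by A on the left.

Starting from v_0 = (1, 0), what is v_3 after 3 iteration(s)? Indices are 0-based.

v_0 = (1, 0).
v_1 = A·v_0 = (2, -1).
v_2 = A·v_1 = (4, -4).
v_3 = A·v_2 = (8, -12).

v_3 = (8, -12)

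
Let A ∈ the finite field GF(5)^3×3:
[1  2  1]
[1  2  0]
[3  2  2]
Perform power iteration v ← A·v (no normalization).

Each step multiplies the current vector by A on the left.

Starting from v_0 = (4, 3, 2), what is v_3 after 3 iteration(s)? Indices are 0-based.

v_0 = (4, 3, 2).
v_1 = A·v_0 = (2, 0, 2).
v_2 = A·v_1 = (4, 2, 0).
v_3 = A·v_2 = (3, 3, 1).

v_3 = (3, 3, 1)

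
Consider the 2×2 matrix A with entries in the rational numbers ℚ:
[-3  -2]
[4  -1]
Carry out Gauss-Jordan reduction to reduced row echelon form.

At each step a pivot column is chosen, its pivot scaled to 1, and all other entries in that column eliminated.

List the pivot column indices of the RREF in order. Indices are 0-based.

pivot(0,0)=-3: scale R0 → (1, 2/3)
  clear (1,0): R1 −= (4)R0 → (0, -11/3)
pivot(1,1)=-11/3: scale R1 → (0, 1)
  clear (0,1): R0 −= (2/3)R1 → (1, 0)

pivot columns: 0, 1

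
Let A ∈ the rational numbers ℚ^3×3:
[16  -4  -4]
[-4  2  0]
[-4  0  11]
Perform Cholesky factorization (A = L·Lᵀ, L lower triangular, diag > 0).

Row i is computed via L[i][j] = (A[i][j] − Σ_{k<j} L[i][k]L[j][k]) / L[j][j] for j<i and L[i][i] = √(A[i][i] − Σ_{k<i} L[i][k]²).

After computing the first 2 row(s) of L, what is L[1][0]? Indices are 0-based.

Step 1: L[0][0] = √(16) = 4.
  L[1][0] = (-4) / L[0][0] = -1.
Step 2: L[1][1] = √(1) = 1.

L[1][0] = -1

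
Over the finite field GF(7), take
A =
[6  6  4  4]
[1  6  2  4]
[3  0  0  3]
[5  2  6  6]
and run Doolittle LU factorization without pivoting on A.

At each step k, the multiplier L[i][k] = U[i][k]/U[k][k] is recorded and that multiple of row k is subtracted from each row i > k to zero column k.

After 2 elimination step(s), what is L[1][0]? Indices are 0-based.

[col 0] pivot 6
  R1 -= 6*R0 → (0, 5, 6, 1)  (L[1][0] := 6)
  R2 -= 4*R0 → (0, 4, 5, 1)  (L[2][0] := 4)
  R3 -= 2*R0 → (0, 4, 5, 5)  (L[3][0] := 2)
[col 1] pivot 5
  R2 -= 5*R1 → (0, 0, 3, 3)  (L[2][1] := 5)
  R3 -= 5*R1 → (0, 0, 3, 0)  (L[3][1] := 5)

L[1][0] = 6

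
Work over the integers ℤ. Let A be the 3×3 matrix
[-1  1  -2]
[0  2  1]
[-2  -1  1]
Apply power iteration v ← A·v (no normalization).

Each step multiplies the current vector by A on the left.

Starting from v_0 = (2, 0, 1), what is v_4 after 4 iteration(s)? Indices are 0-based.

v_0 = (2, 0, 1).
v_1 = A·v_0 = (-4, 1, -3).
v_2 = A·v_1 = (11, -1, 4).
v_3 = A·v_2 = (-20, 2, -17).
v_4 = A·v_3 = (56, -13, 21).

v_4 = (56, -13, 21)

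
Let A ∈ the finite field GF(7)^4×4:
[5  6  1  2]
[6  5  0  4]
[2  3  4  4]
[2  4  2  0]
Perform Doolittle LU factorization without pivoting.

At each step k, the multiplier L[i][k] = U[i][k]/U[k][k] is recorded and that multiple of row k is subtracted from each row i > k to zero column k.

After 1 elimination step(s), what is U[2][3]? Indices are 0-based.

U[2][3] = 6

Step 1: pivot at (0,0) is 5.
  row1 ← row1 − (4)·row0  ⇒  L[1][0]=4, U row1=(0, 2, 3, 3)
  row2 ← row2 − (6)·row0  ⇒  L[2][0]=6, U row2=(0, 2, 5, 6)
  row3 ← row3 − (6)·row0  ⇒  L[3][0]=6, U row3=(0, 3, 3, 2)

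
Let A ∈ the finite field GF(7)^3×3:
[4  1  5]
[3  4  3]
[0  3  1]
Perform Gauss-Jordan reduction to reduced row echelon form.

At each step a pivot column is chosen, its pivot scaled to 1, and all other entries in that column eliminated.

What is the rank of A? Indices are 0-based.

rank = 3

[1] R0 /= 4  ⇒  (1, 2, 3)
     R1 -= 3·R0  ⇒  (0, 5, 1)
[2] R1 /= 5  ⇒  (0, 1, 3)
     R0 -= 2·R1  ⇒  (1, 0, 4)
     R2 -= 3·R1  ⇒  (0, 0, 6)
[3] R2 /= 6  ⇒  (0, 0, 1)
     R0 -= 4·R2  ⇒  (1, 0, 0)
     R1 -= 3·R2  ⇒  (0, 1, 0)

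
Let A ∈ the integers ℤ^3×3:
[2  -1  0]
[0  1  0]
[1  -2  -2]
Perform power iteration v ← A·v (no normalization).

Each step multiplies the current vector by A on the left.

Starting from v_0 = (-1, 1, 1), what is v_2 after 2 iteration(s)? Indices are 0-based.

v_0 = (-1, 1, 1).
v_1 = A·v_0 = (-3, 1, -5).
v_2 = A·v_1 = (-7, 1, 5).

v_2 = (-7, 1, 5)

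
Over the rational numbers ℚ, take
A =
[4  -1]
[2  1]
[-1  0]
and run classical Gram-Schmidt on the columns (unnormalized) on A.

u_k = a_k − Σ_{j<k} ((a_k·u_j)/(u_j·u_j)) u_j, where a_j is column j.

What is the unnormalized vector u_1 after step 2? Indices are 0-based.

Step 1: u_0 = a_0 = (4, 2, -1).
Step 2: u_1 = a_1 − (-2/21)·u_0 = (-13/21, 25/21, -2/21).

u_1 = (-13/21, 25/21, -2/21)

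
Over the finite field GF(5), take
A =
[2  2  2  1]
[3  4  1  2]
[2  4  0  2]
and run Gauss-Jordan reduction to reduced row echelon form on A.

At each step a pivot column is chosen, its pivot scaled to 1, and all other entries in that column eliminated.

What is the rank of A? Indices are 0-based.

pivot(0,0)=2: scale R0 → (1, 1, 1, 3)
  clear (1,0): R1 −= (3)R0 → (0, 1, 3, 3)
  clear (2,0): R2 −= (2)R0 → (0, 2, 3, 1)
pivot(1,1)=1: scale R1 → (0, 1, 3, 3)
  clear (0,1): R0 −= (1)R1 → (1, 0, 3, 0)
  clear (2,1): R2 −= (2)R1 → (0, 0, 2, 0)
pivot(2,2)=2: scale R2 → (0, 0, 1, 0)
  clear (0,2): R0 −= (3)R2 → (1, 0, 0, 0)
  clear (1,2): R1 −= (3)R2 → (0, 1, 0, 3)

rank = 3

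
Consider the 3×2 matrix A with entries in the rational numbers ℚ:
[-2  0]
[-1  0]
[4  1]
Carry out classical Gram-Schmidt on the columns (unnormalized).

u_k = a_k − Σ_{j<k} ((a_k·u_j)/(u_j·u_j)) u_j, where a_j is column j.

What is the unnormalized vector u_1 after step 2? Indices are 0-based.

Step 1: u_0 = a_0 = (-2, -1, 4).
Step 2: u_1 = a_1 − (4/21)·u_0 = (8/21, 4/21, 5/21).

u_1 = (8/21, 4/21, 5/21)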